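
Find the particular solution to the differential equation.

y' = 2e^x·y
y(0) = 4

General solution: y = Ce^(2e^x)
Applying IC y(0) = 4:
Particular solution: y = 4e^(2(e^x - 1))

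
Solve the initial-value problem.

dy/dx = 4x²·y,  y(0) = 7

General solution: y = Ce^(4x³/3)
Applying IC y(0) = 7:
Particular solution: y = 7e^(4x³/3)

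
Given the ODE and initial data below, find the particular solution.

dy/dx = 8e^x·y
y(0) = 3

General solution: y = Ce^(8e^x)
Applying IC y(0) = 3:
Particular solution: y = 3e^(8(e^x - 1))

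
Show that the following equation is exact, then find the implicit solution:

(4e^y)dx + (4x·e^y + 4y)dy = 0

Verify exactness: ∂M/∂y = ∂N/∂x ✓
Find F(x,y) such that ∂F/∂x = M, ∂F/∂y = N
Solution: 4x·e^y + 2y² = C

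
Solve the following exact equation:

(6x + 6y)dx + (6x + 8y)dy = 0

Verify exactness: ∂M/∂y = ∂N/∂x ✓
Find F(x,y) such that ∂F/∂x = M, ∂F/∂y = N
Solution: 3x² + 6xy + 4y² = C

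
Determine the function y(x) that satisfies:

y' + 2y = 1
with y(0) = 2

General solution: y = 1/2 + Ce^(-2x)
Applying y(0) = 2: C = 2 - 1/2 = 3/2
Particular solution: y = 1/2 + (3/2)e^(-2x)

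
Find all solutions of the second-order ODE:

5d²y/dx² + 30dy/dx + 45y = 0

Characteristic equation: 5r² + 30r + 45 = 0
Divide by 5: r² + 6r + 9 = 0
Factored: (r + 3)² = 0
Repeated root: r = -3
General solution: y = (C₁ + C₂x)e^(-3x)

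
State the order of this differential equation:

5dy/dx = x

The order is 1 (highest derivative is of order 1).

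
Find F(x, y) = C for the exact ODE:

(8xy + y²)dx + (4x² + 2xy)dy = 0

Verify exactness: ∂M/∂y = ∂N/∂x ✓
Find F(x,y) such that ∂F/∂x = M, ∂F/∂y = N
Solution: 4x²y + xy² = C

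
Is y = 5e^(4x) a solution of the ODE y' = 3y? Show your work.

Verification:
y = 5e^(4x)
y' = 20e^(4x)
But 3y = 15e^(4x)
y' ≠ 3y — the derivative does not match

No, it is not a solution.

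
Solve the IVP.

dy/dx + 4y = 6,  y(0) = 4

General solution: y = 3/2 + Ce^(-4x)
Applying y(0) = 4: C = 4 - 3/2 = 5/2
Particular solution: y = 3/2 + (5/2)e^(-4x)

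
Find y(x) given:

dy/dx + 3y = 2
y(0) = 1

General solution: y = 2/3 + Ce^(-3x)
Applying y(0) = 1: C = 1 - 2/3 = 1/3
Particular solution: y = 2/3 + (1/3)e^(-3x)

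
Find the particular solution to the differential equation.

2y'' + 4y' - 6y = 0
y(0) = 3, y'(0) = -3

General solution: y = C₁e^x + C₂e^(-3x)
Applying ICs: C₁ = 3/2, C₂ = 3/2
Particular solution: y = (3/2)e^x + (3/2)e^(-3x)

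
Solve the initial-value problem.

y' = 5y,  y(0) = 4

General solution: y = Ce^(5x)
Applying IC y(0) = 4:
Particular solution: y = 4e^(5x)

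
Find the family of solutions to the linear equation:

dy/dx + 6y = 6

Using integrating factor method:

General solution: y = 1 + Ce^(-6x)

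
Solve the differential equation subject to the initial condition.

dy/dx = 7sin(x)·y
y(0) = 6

General solution: y = Ce^(-7cos(x))
Applying IC y(0) = 6:
Particular solution: y = 6e^(7(1-cos(x)))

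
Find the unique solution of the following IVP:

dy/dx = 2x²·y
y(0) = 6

General solution: y = Ce^(2x³/3)
Applying IC y(0) = 6:
Particular solution: y = 6e^(2x³/3)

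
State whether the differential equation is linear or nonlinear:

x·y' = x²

Linear (y and its derivatives appear to the first power only, no products of y terms)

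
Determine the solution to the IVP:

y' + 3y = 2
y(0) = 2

General solution: y = 2/3 + Ce^(-3x)
Applying y(0) = 2: C = 2 - 2/3 = 4/3
Particular solution: y = 2/3 + (4/3)e^(-3x)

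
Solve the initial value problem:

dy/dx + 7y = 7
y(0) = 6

General solution: y = 1 + Ce^(-7x)
Applying y(0) = 6: C = 6 - 1 = 5
Particular solution: y = 1 + 5e^(-7x)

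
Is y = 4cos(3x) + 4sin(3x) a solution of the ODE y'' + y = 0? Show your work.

Verification:
y'' = -36cos(3x) - 36sin(3x)
y'' + y ≠ 0 (frequency mismatch: got 9 instead of 1)

No, it is not a solution.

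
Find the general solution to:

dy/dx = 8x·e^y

Separating variables and integrating:
-e^(-y) = 4x² + C

General solution: y = -ln(C - 4x²)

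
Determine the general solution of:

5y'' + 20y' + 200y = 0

Characteristic equation: 5r² + 20r + 200 = 0
Divide by 5: r² + 4r + 40 = 0
Roots: r = -2 ± 6i (complex conjugates)
General solution: y = e^(-2x)(C₁cos(6x) + C₂sin(6x))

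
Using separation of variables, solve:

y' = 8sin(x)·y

Separating variables and integrating:
ln|y| = -8cos(x) + C

General solution: y = Ce^(-8cos(x))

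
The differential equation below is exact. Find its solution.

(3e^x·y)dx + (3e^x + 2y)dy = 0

Verify exactness: ∂M/∂y = ∂N/∂x ✓
Find F(x,y) such that ∂F/∂x = M, ∂F/∂y = N
Solution: 3e^x·y + y² = C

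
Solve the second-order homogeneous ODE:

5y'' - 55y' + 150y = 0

Characteristic equation: 5r² - 55r + 150 = 0
Divide by 5: r² - 11r + 30 = 0
Roots: r = 5, 6 (distinct real)
General solution: y = C₁e^(5x) + C₂e^(6x)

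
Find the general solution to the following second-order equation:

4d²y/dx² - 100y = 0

Characteristic equation: 4r² - 100 = 0
Divide by 4: r² - 25 = 0
Roots: r = 5, -5 (distinct real)
General solution: y = C₁e^(5x) + C₂e^(-5x)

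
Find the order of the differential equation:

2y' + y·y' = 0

The order is 1 (highest derivative is of order 1).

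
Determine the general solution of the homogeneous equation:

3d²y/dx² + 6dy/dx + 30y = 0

Characteristic equation: 3r² + 6r + 30 = 0
Divide by 3: r² + 2r + 10 = 0
Roots: r = -1 ± 3i (complex conjugates)
General solution: y = e^(-x)(C₁cos(3x) + C₂sin(3x))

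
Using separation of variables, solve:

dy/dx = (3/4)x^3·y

Separating variables and integrating:
ln|y| = 3x^4/16 + C

General solution: y = Ce^(3x^4/16)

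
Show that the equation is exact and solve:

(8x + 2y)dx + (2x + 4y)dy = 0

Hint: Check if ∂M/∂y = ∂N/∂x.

Verify exactness: ∂M/∂y = ∂N/∂x ✓
Find F(x,y) such that ∂F/∂x = M, ∂F/∂y = N
Solution: 4x² + 2xy + 2y² = C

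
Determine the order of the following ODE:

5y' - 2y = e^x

The order is 1 (highest derivative is of order 1).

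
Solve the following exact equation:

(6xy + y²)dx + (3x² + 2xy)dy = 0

Verify exactness: ∂M/∂y = ∂N/∂x ✓
Find F(x,y) such that ∂F/∂x = M, ∂F/∂y = N
Solution: 3x²y + xy² = C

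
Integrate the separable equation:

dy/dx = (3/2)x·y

Separating variables and integrating:
ln|y| = 3x^2/4 + C

General solution: y = Ce^(3x^2/4)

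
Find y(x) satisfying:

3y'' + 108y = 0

Characteristic equation: 3r² + 108 = 0
Divide by 3: r² + 36 = 0
Roots: r = ±6i (complex conjugates)
General solution: y = C₁cos(6x) + C₂sin(6x)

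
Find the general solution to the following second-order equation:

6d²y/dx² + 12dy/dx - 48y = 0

Characteristic equation: 6r² + 12r - 48 = 0
Divide by 6: r² + 2r - 8 = 0
Roots: r = 2, -4 (distinct real)
General solution: y = C₁e^(2x) + C₂e^(-4x)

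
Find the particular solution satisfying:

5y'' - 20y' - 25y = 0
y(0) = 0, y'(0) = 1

General solution: y = C₁e^(5x) + C₂e^(-x)
Applying ICs: C₁ = 1/6, C₂ = -1/6
Particular solution: y = (1/6)e^(5x) - (1/6)e^(-x)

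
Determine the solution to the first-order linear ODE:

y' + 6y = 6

Using integrating factor method:

General solution: y = 1 + Ce^(-6x)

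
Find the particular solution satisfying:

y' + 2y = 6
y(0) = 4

General solution: y = 3 + Ce^(-2x)
Applying y(0) = 4: C = 4 - 3 = 1
Particular solution: y = 3 + e^(-2x)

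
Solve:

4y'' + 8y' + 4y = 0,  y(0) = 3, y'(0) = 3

General solution: y = (C₁ + C₂x)e^(-x)
Repeated root r = -1
Applying ICs: C₁ = 3, C₂ = 6
Particular solution: y = (3 + 6x)e^(-x)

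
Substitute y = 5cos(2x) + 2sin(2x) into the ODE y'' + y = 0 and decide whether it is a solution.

Verification:
y'' = -20cos(2x) - 8sin(2x)
y'' + y ≠ 0 (frequency mismatch: got 4 instead of 1)

No, it is not a solution.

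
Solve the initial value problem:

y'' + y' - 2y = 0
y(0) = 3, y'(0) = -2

General solution: y = C₁e^x + C₂e^(-2x)
Applying ICs: C₁ = 4/3, C₂ = 5/3
Particular solution: y = (4/3)e^x + (5/3)e^(-2x)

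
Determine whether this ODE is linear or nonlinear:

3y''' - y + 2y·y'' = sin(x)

Nonlinear (y·y'' term)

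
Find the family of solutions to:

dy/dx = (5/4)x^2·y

Separating variables and integrating:
ln|y| = 5x^3/12 + C

General solution: y = Ce^(5x^3/12)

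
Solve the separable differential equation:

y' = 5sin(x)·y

Separating variables and integrating:
ln|y| = -5cos(x) + C

General solution: y = Ce^(-5cos(x))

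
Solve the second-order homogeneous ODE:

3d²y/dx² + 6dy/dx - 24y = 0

Characteristic equation: 3r² + 6r - 24 = 0
Divide by 3: r² + 2r - 8 = 0
Roots: r = 2, -4 (distinct real)
General solution: y = C₁e^(2x) + C₂e^(-4x)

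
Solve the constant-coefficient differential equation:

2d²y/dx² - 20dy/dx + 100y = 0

Characteristic equation: 2r² - 20r + 100 = 0
Divide by 2: r² - 10r + 50 = 0
Roots: r = 5 ± 5i (complex conjugates)
General solution: y = e^(5x)(C₁cos(5x) + C₂sin(5x))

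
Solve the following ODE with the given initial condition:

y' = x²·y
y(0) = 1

General solution: y = Ce^(x³/3)
Applying IC y(0) = 1:
Particular solution: y = e^(x³/3)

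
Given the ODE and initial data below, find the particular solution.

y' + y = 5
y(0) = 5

General solution: y = 5 + Ce^(-x)
Applying y(0) = 5: C = 5 - 5 = 0
Particular solution: y = 5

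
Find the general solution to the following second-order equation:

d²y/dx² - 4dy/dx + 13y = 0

Characteristic equation: r² - 4r + 13 = 0
Roots: r = 2 ± 3i (complex conjugates)
General solution: y = e^(2x)(C₁cos(3x) + C₂sin(3x))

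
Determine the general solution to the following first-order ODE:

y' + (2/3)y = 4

Using integrating factor method:

General solution: y = 6 + Ce^(-2x/3)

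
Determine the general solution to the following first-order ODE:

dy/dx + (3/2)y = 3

Using integrating factor method:

General solution: y = 2 + Ce^(-3x/2)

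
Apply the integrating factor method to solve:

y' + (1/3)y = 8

Using integrating factor method:

General solution: y = 24 + Ce^(-x/3)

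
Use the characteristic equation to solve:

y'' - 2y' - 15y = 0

Characteristic equation: r² - 2r - 15 = 0
Roots: r = 5, -3 (distinct real)
General solution: y = C₁e^(5x) + C₂e^(-3x)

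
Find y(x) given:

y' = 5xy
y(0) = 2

General solution: y = Ce^(5x²/2)
Applying IC y(0) = 2:
Particular solution: y = 2e^(5x²/2)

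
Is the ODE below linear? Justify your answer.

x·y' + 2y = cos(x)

Yes. Linear (y and its derivatives appear to the first power only, no products of y terms)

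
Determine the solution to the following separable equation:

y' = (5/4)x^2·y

Separating variables and integrating:
ln|y| = 5x^3/12 + C

General solution: y = Ce^(5x^3/12)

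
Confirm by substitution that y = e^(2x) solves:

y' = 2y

Verification:
y = e^(2x)
y' = 2e^(2x)
2y = 2e^(2x)
y' = 2y ✓

Yes, it is a solution.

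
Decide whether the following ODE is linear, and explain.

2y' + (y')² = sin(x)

Nonlinear ((y')² term)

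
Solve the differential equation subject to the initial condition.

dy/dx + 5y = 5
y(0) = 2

General solution: y = 1 + Ce^(-5x)
Applying y(0) = 2: C = 2 - 1 = 1
Particular solution: y = 1 + e^(-5x)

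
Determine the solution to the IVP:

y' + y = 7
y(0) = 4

General solution: y = 7 + Ce^(-x)
Applying y(0) = 4: C = 4 - 7 = -3
Particular solution: y = 7 - 3e^(-x)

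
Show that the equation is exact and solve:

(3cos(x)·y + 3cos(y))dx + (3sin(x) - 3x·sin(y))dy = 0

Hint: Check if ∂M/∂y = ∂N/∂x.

Verify exactness: ∂M/∂y = ∂N/∂x ✓
Find F(x,y) such that ∂F/∂x = M, ∂F/∂y = N
Solution: 3sin(x)·y + 3x·cos(y) = C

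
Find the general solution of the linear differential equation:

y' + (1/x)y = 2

Using integrating factor method:

General solution: y = x + C/x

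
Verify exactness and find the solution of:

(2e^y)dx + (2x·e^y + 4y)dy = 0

Verify exactness: ∂M/∂y = ∂N/∂x ✓
Find F(x,y) such that ∂F/∂x = M, ∂F/∂y = N
Solution: 2x·e^y + 2y² = C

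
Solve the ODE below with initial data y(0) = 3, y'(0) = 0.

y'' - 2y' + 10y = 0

General solution: y = e^x(C₁cos(3x) + C₂sin(3x))
Complex roots r = 1 ± 3i
Applying ICs: C₁ = 3, C₂ = -1
Particular solution: y = e^x(3cos(3x) - sin(3x))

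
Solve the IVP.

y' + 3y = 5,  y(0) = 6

General solution: y = 5/3 + Ce^(-3x)
Applying y(0) = 6: C = 6 - 5/3 = 13/3
Particular solution: y = 5/3 + (13/3)e^(-3x)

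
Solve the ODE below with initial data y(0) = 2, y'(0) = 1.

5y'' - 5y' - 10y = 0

General solution: y = C₁e^(2x) + C₂e^(-x)
Applying ICs: C₁ = 1, C₂ = 1
Particular solution: y = e^(2x) + e^(-x)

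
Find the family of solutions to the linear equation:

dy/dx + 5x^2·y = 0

Using integrating factor method:

General solution: y = Ce^(-5x^3/3)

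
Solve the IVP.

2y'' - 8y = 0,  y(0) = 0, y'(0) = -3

General solution: y = C₁e^(2x) + C₂e^(-2x)
Applying ICs: C₁ = -3/4, C₂ = 3/4
Particular solution: y = -(3/4)e^(2x) + (3/4)e^(-2x)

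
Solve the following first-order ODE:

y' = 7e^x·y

Separating variables and integrating:
ln|y| = 7e^x + C

General solution: y = Ce^(7e^x)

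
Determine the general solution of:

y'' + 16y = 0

Characteristic equation: r² + 16 = 0
Roots: r = ±4i (complex conjugates)
General solution: y = C₁cos(4x) + C₂sin(4x)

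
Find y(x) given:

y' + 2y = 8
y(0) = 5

General solution: y = 4 + Ce^(-2x)
Applying y(0) = 5: C = 5 - 4 = 1
Particular solution: y = 4 + e^(-2x)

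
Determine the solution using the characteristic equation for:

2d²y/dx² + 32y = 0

Characteristic equation: 2r² + 32 = 0
Divide by 2: r² + 16 = 0
Roots: r = ±4i (complex conjugates)
General solution: y = C₁cos(4x) + C₂sin(4x)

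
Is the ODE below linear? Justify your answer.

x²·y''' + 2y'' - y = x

Yes. Linear (y and its derivatives appear to the first power only, no products of y terms)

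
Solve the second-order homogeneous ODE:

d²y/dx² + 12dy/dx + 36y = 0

Characteristic equation: r² + 12r + 36 = 0
Factored: (r + 6)² = 0
Repeated root: r = -6
General solution: y = (C₁ + C₂x)e^(-6x)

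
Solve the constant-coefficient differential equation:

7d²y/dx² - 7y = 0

Characteristic equation: 7r² - 7 = 0
Divide by 7: r² - 1 = 0
Roots: r = 1, -1 (distinct real)
General solution: y = C₁e^x + C₂e^(-x)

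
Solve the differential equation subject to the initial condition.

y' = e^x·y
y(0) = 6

General solution: y = Ce^(e^x)
Applying IC y(0) = 6:
Particular solution: y = 6e^(e^x - 1)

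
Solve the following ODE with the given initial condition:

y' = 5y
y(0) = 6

General solution: y = Ce^(5x)
Applying IC y(0) = 6:
Particular solution: y = 6e^(5x)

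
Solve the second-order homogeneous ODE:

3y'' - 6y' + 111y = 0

Characteristic equation: 3r² - 6r + 111 = 0
Divide by 3: r² - 2r + 37 = 0
Roots: r = 1 ± 6i (complex conjugates)
General solution: y = e^x(C₁cos(6x) + C₂sin(6x))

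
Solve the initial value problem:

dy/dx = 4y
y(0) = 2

General solution: y = Ce^(4x)
Applying IC y(0) = 2:
Particular solution: y = 2e^(4x)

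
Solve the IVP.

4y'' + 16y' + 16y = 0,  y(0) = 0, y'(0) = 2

General solution: y = (C₁ + C₂x)e^(-2x)
Repeated root r = -2
Applying ICs: C₁ = 0, C₂ = 2
Particular solution: y = 2xe^(-2x)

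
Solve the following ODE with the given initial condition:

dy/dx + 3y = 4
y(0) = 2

General solution: y = 4/3 + Ce^(-3x)
Applying y(0) = 2: C = 2 - 4/3 = 2/3
Particular solution: y = 4/3 + (2/3)e^(-3x)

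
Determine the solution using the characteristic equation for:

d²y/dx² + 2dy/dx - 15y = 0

Characteristic equation: r² + 2r - 15 = 0
Roots: r = 3, -5 (distinct real)
General solution: y = C₁e^(3x) + C₂e^(-5x)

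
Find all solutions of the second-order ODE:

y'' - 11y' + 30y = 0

Characteristic equation: r² - 11r + 30 = 0
Roots: r = 6, 5 (distinct real)
General solution: y = C₁e^(6x) + C₂e^(5x)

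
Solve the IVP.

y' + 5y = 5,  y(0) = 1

General solution: y = 1 + Ce^(-5x)
Applying y(0) = 1: C = 1 - 1 = 0
Particular solution: y = 1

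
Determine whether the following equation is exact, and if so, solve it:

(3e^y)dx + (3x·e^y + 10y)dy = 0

Verify exactness: ∂M/∂y = ∂N/∂x ✓
Find F(x,y) such that ∂F/∂x = M, ∂F/∂y = N
Solution: 3x·e^y + 5y² = C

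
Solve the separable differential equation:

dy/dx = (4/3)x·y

Separating variables and integrating:
ln|y| = 2x^2/3 + C

General solution: y = Ce^(2x^2/3)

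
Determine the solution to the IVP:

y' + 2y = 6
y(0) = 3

General solution: y = 3 + Ce^(-2x)
Applying y(0) = 3: C = 3 - 3 = 0
Particular solution: y = 3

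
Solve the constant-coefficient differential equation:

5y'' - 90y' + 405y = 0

Characteristic equation: 5r² - 90r + 405 = 0
Divide by 5: r² - 18r + 81 = 0
Factored: (r - 9)² = 0
Repeated root: r = 9
General solution: y = (C₁ + C₂x)e^(9x)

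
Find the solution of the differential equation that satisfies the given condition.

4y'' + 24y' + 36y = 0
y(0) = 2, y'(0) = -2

General solution: y = (C₁ + C₂x)e^(-3x)
Repeated root r = -3
Applying ICs: C₁ = 2, C₂ = 4
Particular solution: y = (2 + 4x)e^(-3x)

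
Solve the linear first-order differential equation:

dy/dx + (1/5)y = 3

Using integrating factor method:

General solution: y = 15 + Ce^(-x/5)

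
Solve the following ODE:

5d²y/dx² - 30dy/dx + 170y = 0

Characteristic equation: 5r² - 30r + 170 = 0
Divide by 5: r² - 6r + 34 = 0
Roots: r = 3 ± 5i (complex conjugates)
General solution: y = e^(3x)(C₁cos(5x) + C₂sin(5x))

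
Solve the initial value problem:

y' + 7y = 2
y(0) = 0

General solution: y = 2/7 + Ce^(-7x)
Applying y(0) = 0: C = 0 - 2/7 = -2/7
Particular solution: y = 2/7 - (2/7)e^(-7x)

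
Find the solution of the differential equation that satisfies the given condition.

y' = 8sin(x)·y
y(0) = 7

General solution: y = Ce^(-8cos(x))
Applying IC y(0) = 7:
Particular solution: y = 7e^(8(1-cos(x)))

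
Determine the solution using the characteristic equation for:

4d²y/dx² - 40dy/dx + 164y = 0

Characteristic equation: 4r² - 40r + 164 = 0
Divide by 4: r² - 10r + 41 = 0
Roots: r = 5 ± 4i (complex conjugates)
General solution: y = e^(5x)(C₁cos(4x) + C₂sin(4x))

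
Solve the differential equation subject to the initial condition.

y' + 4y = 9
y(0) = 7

General solution: y = 9/4 + Ce^(-4x)
Applying y(0) = 7: C = 7 - 9/4 = 19/4
Particular solution: y = 9/4 + (19/4)e^(-4x)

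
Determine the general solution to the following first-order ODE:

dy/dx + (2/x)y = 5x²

Using integrating factor method:

General solution: y = x^3 + Cx^(-2)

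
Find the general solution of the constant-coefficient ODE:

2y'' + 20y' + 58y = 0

Characteristic equation: 2r² + 20r + 58 = 0
Divide by 2: r² + 10r + 29 = 0
Roots: r = -5 ± 2i (complex conjugates)
General solution: y = e^(-5x)(C₁cos(2x) + C₂sin(2x))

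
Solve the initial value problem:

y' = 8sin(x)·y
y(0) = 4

General solution: y = Ce^(-8cos(x))
Applying IC y(0) = 4:
Particular solution: y = 4e^(8(1-cos(x)))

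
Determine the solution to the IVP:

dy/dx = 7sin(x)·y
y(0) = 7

General solution: y = Ce^(-7cos(x))
Applying IC y(0) = 7:
Particular solution: y = 7e^(7(1-cos(x)))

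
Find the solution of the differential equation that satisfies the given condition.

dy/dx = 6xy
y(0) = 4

General solution: y = Ce^(3x²)
Applying IC y(0) = 4:
Particular solution: y = 4e^(3x²)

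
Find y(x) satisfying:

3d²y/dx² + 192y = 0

Characteristic equation: 3r² + 192 = 0
Divide by 3: r² + 64 = 0
Roots: r = ±8i (complex conjugates)
General solution: y = C₁cos(8x) + C₂sin(8x)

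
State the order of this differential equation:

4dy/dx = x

The order is 1 (highest derivative is of order 1).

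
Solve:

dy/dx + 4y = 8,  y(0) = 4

General solution: y = 2 + Ce^(-4x)
Applying y(0) = 4: C = 4 - 2 = 2
Particular solution: y = 2 + 2e^(-4x)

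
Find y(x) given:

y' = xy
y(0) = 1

General solution: y = Ce^(x²/2)
Applying IC y(0) = 1:
Particular solution: y = e^(x²/2)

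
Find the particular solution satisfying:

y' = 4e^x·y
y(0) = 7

General solution: y = Ce^(4e^x)
Applying IC y(0) = 7:
Particular solution: y = 7e^(4(e^x - 1))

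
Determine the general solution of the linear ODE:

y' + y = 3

Using integrating factor method:

General solution: y = 3 + Ce^(-x)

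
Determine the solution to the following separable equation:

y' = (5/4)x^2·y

Separating variables and integrating:
ln|y| = 5x^3/12 + C

General solution: y = Ce^(5x^3/12)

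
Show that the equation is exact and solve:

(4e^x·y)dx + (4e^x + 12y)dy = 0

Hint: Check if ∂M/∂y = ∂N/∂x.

Verify exactness: ∂M/∂y = ∂N/∂x ✓
Find F(x,y) such that ∂F/∂x = M, ∂F/∂y = N
Solution: 4e^x·y + 6y² = C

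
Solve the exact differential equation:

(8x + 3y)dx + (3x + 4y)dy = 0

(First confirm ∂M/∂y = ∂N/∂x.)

Verify exactness: ∂M/∂y = ∂N/∂x ✓
Find F(x,y) such that ∂F/∂x = M, ∂F/∂y = N
Solution: 4x² + 3xy + 2y² = C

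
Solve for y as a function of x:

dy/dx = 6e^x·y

Separating variables and integrating:
ln|y| = 6e^x + C

General solution: y = Ce^(6e^x)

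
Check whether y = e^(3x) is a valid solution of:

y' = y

Verification:
y = e^(3x)
y' = 3e^(3x)
But y = e^(3x)
y' ≠ y — the derivative does not match

No, it is not a solution.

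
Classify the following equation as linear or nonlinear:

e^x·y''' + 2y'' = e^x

Linear (y and its derivatives appear to the first power only, no products of y terms)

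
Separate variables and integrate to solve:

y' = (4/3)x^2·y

Separating variables and integrating:
ln|y| = 4x^3/9 + C

General solution: y = Ce^(4x^3/9)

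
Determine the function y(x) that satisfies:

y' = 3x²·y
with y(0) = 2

General solution: y = Ce^(x³)
Applying IC y(0) = 2:
Particular solution: y = 2e^(x³)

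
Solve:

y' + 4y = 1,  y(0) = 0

General solution: y = 1/4 + Ce^(-4x)
Applying y(0) = 0: C = 0 - 1/4 = -1/4
Particular solution: y = 1/4 - (1/4)e^(-4x)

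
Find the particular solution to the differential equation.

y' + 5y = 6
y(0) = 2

General solution: y = 6/5 + Ce^(-5x)
Applying y(0) = 2: C = 2 - 6/5 = 4/5
Particular solution: y = 6/5 + (4/5)e^(-5x)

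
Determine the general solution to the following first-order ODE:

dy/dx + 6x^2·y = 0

Using integrating factor method:

General solution: y = Ce^(-2x^3)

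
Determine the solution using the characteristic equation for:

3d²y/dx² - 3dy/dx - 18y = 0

Characteristic equation: 3r² - 3r - 18 = 0
Divide by 3: r² - r - 6 = 0
Roots: r = 3, -2 (distinct real)
General solution: y = C₁e^(3x) + C₂e^(-2x)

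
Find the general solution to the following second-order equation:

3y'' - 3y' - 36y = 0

Characteristic equation: 3r² - 3r - 36 = 0
Divide by 3: r² - r - 12 = 0
Roots: r = 4, -3 (distinct real)
General solution: y = C₁e^(4x) + C₂e^(-3x)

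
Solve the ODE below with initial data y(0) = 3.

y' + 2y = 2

General solution: y = 1 + Ce^(-2x)
Applying y(0) = 3: C = 3 - 1 = 2
Particular solution: y = 1 + 2e^(-2x)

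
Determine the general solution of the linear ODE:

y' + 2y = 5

Using integrating factor method:

General solution: y = 5/2 + Ce^(-2x)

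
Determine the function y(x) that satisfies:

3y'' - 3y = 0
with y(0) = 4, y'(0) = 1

General solution: y = C₁e^x + C₂e^(-x)
Applying ICs: C₁ = 5/2, C₂ = 3/2
Particular solution: y = (5/2)e^x + (3/2)e^(-x)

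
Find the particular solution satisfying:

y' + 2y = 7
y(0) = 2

General solution: y = 7/2 + Ce^(-2x)
Applying y(0) = 2: C = 2 - 7/2 = -3/2
Particular solution: y = 7/2 - (3/2)e^(-2x)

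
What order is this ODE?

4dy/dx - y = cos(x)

The order is 1 (highest derivative is of order 1).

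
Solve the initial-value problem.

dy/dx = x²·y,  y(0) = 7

General solution: y = Ce^(x³/3)
Applying IC y(0) = 7:
Particular solution: y = 7e^(x³/3)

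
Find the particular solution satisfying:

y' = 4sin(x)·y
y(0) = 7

General solution: y = Ce^(-4cos(x))
Applying IC y(0) = 7:
Particular solution: y = 7e^(4(1-cos(x)))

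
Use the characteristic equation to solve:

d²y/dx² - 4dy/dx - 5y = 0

Characteristic equation: r² - 4r - 5 = 0
Roots: r = 5, -1 (distinct real)
General solution: y = C₁e^(5x) + C₂e^(-x)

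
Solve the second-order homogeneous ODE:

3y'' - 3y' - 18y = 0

Characteristic equation: 3r² - 3r - 18 = 0
Divide by 3: r² - r - 6 = 0
Roots: r = 3, -2 (distinct real)
General solution: y = C₁e^(3x) + C₂e^(-2x)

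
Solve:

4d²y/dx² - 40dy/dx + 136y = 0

Characteristic equation: 4r² - 40r + 136 = 0
Divide by 4: r² - 10r + 34 = 0
Roots: r = 5 ± 3i (complex conjugates)
General solution: y = e^(5x)(C₁cos(3x) + C₂sin(3x))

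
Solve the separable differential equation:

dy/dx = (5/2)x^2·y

Separating variables and integrating:
ln|y| = 5x^3/6 + C

General solution: y = Ce^(5x^3/6)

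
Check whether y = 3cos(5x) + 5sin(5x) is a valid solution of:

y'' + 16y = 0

Verification:
y'' = -75cos(5x) - 125sin(5x)
y'' + 16y ≠ 0 (frequency mismatch: got 25 instead of 16)

No, it is not a solution.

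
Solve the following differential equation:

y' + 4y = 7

Using integrating factor method:

General solution: y = 7/4 + Ce^(-4x)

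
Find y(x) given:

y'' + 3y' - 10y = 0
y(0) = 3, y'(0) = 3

General solution: y = C₁e^(2x) + C₂e^(-5x)
Applying ICs: C₁ = 18/7, C₂ = 3/7
Particular solution: y = (18/7)e^(2x) + (3/7)e^(-5x)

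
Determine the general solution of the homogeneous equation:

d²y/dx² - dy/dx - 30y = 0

Characteristic equation: r² - r - 30 = 0
Roots: r = 6, -5 (distinct real)
General solution: y = C₁e^(6x) + C₂e^(-5x)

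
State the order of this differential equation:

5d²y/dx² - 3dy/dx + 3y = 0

The order is 2 (highest derivative is of order 2).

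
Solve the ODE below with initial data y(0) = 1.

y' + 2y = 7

General solution: y = 7/2 + Ce^(-2x)
Applying y(0) = 1: C = 1 - 7/2 = -5/2
Particular solution: y = 7/2 - (5/2)e^(-2x)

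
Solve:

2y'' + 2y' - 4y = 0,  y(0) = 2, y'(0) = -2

General solution: y = C₁e^x + C₂e^(-2x)
Applying ICs: C₁ = 2/3, C₂ = 4/3
Particular solution: y = (2/3)e^x + (4/3)e^(-2x)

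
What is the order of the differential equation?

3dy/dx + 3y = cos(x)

The order is 1 (highest derivative is of order 1).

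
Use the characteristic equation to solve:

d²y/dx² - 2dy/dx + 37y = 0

Characteristic equation: r² - 2r + 37 = 0
Roots: r = 1 ± 6i (complex conjugates)
General solution: y = e^x(C₁cos(6x) + C₂sin(6x))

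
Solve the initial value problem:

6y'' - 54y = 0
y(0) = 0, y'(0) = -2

General solution: y = C₁e^(3x) + C₂e^(-3x)
Applying ICs: C₁ = -1/3, C₂ = 1/3
Particular solution: y = -(1/3)e^(3x) + (1/3)e^(-3x)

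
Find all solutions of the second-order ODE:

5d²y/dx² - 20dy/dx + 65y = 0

Characteristic equation: 5r² - 20r + 65 = 0
Divide by 5: r² - 4r + 13 = 0
Roots: r = 2 ± 3i (complex conjugates)
General solution: y = e^(2x)(C₁cos(3x) + C₂sin(3x))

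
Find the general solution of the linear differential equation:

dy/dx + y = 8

Using integrating factor method:

General solution: y = 8 + Ce^(-x)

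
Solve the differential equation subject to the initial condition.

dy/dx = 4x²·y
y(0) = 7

General solution: y = Ce^(4x³/3)
Applying IC y(0) = 7:
Particular solution: y = 7e^(4x³/3)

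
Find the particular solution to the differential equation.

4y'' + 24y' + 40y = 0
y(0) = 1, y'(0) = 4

General solution: y = e^(-3x)(C₁cos(x) + C₂sin(x))
Complex roots r = -3 ± i
Applying ICs: C₁ = 1, C₂ = 7
Particular solution: y = e^(-3x)(cos(x) + 7sin(x))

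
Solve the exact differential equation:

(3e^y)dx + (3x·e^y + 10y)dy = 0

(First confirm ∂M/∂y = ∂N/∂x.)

Verify exactness: ∂M/∂y = ∂N/∂x ✓
Find F(x,y) such that ∂F/∂x = M, ∂F/∂y = N
Solution: 3x·e^y + 5y² = C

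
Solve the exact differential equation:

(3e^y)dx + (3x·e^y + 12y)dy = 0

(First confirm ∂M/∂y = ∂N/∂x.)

Verify exactness: ∂M/∂y = ∂N/∂x ✓
Find F(x,y) such that ∂F/∂x = M, ∂F/∂y = N
Solution: 3x·e^y + 6y² = C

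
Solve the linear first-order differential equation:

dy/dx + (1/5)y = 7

Using integrating factor method:

General solution: y = 35 + Ce^(-x/5)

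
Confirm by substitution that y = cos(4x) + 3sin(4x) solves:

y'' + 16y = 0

Verification:
y'' = -16cos(4x) - 48sin(4x)
y'' + 16y = 0 ✓

Yes, it is a solution.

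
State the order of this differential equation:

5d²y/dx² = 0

The order is 2 (highest derivative is of order 2).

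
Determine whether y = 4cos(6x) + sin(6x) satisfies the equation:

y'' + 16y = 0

Verification:
y'' = -144cos(6x) - 36sin(6x)
y'' + 16y ≠ 0 (frequency mismatch: got 36 instead of 16)

No, it is not a solution.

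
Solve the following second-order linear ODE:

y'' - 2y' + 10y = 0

Characteristic equation: r² - 2r + 10 = 0
Roots: r = 1 ± 3i (complex conjugates)
General solution: y = e^x(C₁cos(3x) + C₂sin(3x))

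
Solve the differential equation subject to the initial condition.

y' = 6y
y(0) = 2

General solution: y = Ce^(6x)
Applying IC y(0) = 2:
Particular solution: y = 2e^(6x)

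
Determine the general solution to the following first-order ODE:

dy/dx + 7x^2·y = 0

Using integrating factor method:

General solution: y = Ce^(-7x^3/3)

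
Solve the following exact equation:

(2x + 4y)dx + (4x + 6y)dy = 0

Verify exactness: ∂M/∂y = ∂N/∂x ✓
Find F(x,y) such that ∂F/∂x = M, ∂F/∂y = N
Solution: x² + 4xy + 3y² = C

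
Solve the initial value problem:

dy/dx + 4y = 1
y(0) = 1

General solution: y = 1/4 + Ce^(-4x)
Applying y(0) = 1: C = 1 - 1/4 = 3/4
Particular solution: y = 1/4 + (3/4)e^(-4x)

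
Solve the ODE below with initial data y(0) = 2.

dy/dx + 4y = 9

General solution: y = 9/4 + Ce^(-4x)
Applying y(0) = 2: C = 2 - 9/4 = -1/4
Particular solution: y = 9/4 - (1/4)e^(-4x)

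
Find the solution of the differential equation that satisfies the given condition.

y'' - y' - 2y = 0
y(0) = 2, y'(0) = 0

General solution: y = C₁e^(2x) + C₂e^(-x)
Applying ICs: C₁ = 2/3, C₂ = 4/3
Particular solution: y = (2/3)e^(2x) + (4/3)e^(-x)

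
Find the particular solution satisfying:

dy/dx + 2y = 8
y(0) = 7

General solution: y = 4 + Ce^(-2x)
Applying y(0) = 7: C = 7 - 4 = 3
Particular solution: y = 4 + 3e^(-2x)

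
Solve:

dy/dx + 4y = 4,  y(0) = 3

General solution: y = 1 + Ce^(-4x)
Applying y(0) = 3: C = 3 - 1 = 2
Particular solution: y = 1 + 2e^(-4x)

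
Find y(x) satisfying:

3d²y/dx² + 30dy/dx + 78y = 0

Characteristic equation: 3r² + 30r + 78 = 0
Divide by 3: r² + 10r + 26 = 0
Roots: r = -5 ± i (complex conjugates)
General solution: y = e^(-5x)(C₁cos(x) + C₂sin(x))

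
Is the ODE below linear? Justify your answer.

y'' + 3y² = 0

No. Nonlinear (y² term)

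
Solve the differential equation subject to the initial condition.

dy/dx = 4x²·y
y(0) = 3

General solution: y = Ce^(4x³/3)
Applying IC y(0) = 3:
Particular solution: y = 3e^(4x³/3)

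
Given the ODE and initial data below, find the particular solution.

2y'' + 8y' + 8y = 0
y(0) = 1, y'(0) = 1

General solution: y = (C₁ + C₂x)e^(-2x)
Repeated root r = -2
Applying ICs: C₁ = 1, C₂ = 3
Particular solution: y = (1 + 3x)e^(-2x)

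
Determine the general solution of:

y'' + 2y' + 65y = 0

Characteristic equation: r² + 2r + 65 = 0
Roots: r = -1 ± 8i (complex conjugates)
General solution: y = e^(-x)(C₁cos(8x) + C₂sin(8x))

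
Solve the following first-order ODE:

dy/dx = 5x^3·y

Separating variables and integrating:
ln|y| = 5x^4/4 + C

General solution: y = Ce^(5x^4/4)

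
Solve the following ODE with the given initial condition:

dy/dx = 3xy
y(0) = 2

General solution: y = Ce^(3x²/2)
Applying IC y(0) = 2:
Particular solution: y = 2e^(3x²/2)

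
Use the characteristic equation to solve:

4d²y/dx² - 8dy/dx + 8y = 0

Characteristic equation: 4r² - 8r + 8 = 0
Divide by 4: r² - 2r + 2 = 0
Roots: r = 1 ± i (complex conjugates)
General solution: y = e^x(C₁cos(x) + C₂sin(x))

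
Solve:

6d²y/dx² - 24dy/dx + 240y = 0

Characteristic equation: 6r² - 24r + 240 = 0
Divide by 6: r² - 4r + 40 = 0
Roots: r = 2 ± 6i (complex conjugates)
General solution: y = e^(2x)(C₁cos(6x) + C₂sin(6x))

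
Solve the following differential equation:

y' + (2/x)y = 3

Using integrating factor method:

General solution: y = x + Cx^(-2)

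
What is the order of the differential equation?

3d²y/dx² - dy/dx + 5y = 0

The order is 2 (highest derivative is of order 2).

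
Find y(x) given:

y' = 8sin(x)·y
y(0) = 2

General solution: y = Ce^(-8cos(x))
Applying IC y(0) = 2:
Particular solution: y = 2e^(8(1-cos(x)))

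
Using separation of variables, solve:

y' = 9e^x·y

Separating variables and integrating:
ln|y| = 9e^x + C

General solution: y = Ce^(9e^x)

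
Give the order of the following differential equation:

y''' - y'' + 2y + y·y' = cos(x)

The order is 3 (highest derivative is of order 3).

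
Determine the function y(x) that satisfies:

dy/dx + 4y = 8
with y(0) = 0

General solution: y = 2 + Ce^(-4x)
Applying y(0) = 0: C = 0 - 2 = -2
Particular solution: y = 2 - 2e^(-4x)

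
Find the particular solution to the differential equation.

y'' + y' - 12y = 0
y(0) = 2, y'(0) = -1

General solution: y = C₁e^(3x) + C₂e^(-4x)
Applying ICs: C₁ = 1, C₂ = 1
Particular solution: y = e^(3x) + e^(-4x)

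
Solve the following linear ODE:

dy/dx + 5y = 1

Using integrating factor method:

General solution: y = 1/5 + Ce^(-5x)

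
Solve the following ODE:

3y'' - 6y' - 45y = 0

Characteristic equation: 3r² - 6r - 45 = 0
Divide by 3: r² - 2r - 15 = 0
Roots: r = 5, -3 (distinct real)
General solution: y = C₁e^(5x) + C₂e^(-3x)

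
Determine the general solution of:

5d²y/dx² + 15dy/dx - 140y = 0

Characteristic equation: 5r² + 15r - 140 = 0
Divide by 5: r² + 3r - 28 = 0
Roots: r = 4, -7 (distinct real)
General solution: y = C₁e^(4x) + C₂e^(-7x)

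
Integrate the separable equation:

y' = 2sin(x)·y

Separating variables and integrating:
ln|y| = -2cos(x) + C

General solution: y = Ce^(-2cos(x))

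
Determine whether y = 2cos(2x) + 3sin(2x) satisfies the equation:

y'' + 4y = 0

Verification:
y'' = -8cos(2x) - 12sin(2x)
y'' + 4y = 0 ✓

Yes, it is a solution.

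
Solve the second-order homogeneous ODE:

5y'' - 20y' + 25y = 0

Characteristic equation: 5r² - 20r + 25 = 0
Divide by 5: r² - 4r + 5 = 0
Roots: r = 2 ± i (complex conjugates)
General solution: y = e^(2x)(C₁cos(x) + C₂sin(x))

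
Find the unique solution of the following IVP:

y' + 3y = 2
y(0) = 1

General solution: y = 2/3 + Ce^(-3x)
Applying y(0) = 1: C = 1 - 2/3 = 1/3
Particular solution: y = 2/3 + (1/3)e^(-3x)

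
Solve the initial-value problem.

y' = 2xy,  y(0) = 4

General solution: y = Ce^(x²)
Applying IC y(0) = 4:
Particular solution: y = 4e^(x²)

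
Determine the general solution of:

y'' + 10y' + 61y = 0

Characteristic equation: r² + 10r + 61 = 0
Roots: r = -5 ± 6i (complex conjugates)
General solution: y = e^(-5x)(C₁cos(6x) + C₂sin(6x))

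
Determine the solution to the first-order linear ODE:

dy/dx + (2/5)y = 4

Using integrating factor method:

General solution: y = 10 + Ce^(-2x/5)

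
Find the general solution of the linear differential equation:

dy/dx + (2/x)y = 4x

Using integrating factor method:

General solution: y = x^2 + Cx^(-2)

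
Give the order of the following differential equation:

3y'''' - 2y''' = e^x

The order is 4 (highest derivative is of order 4).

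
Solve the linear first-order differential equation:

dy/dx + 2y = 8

Using integrating factor method:

General solution: y = 4 + Ce^(-2x)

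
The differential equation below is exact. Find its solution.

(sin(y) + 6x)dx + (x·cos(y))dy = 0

Verify exactness: ∂M/∂y = ∂N/∂x ✓
Find F(x,y) such that ∂F/∂x = M, ∂F/∂y = N
Solution: x·sin(y) + 3x² = C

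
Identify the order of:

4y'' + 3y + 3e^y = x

The order is 2 (highest derivative is of order 2).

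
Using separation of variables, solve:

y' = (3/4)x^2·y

Separating variables and integrating:
ln|y| = x^3/4 + C

General solution: y = Ce^(x^3/4)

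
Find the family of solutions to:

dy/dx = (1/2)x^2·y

Separating variables and integrating:
ln|y| = x^3/6 + C

General solution: y = Ce^(x^3/6)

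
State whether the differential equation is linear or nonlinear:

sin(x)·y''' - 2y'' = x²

Linear (y and its derivatives appear to the first power only, no products of y terms)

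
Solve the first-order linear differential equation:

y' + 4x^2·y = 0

Using integrating factor method:

General solution: y = Ce^(-4x^3/3)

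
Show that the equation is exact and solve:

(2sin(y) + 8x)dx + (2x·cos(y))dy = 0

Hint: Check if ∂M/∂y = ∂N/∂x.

Verify exactness: ∂M/∂y = ∂N/∂x ✓
Find F(x,y) such that ∂F/∂x = M, ∂F/∂y = N
Solution: 2x·sin(y) + 4x² = C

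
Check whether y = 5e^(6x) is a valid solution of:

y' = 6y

Verification:
y = 5e^(6x)
y' = 30e^(6x)
6y = 30e^(6x)
y' = 6y ✓

Yes, it is a solution.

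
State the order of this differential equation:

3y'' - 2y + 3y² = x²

The order is 2 (highest derivative is of order 2).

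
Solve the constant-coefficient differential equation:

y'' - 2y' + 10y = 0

Characteristic equation: r² - 2r + 10 = 0
Roots: r = 1 ± 3i (complex conjugates)
General solution: y = e^x(C₁cos(3x) + C₂sin(3x))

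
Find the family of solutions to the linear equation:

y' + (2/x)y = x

Using integrating factor method:

General solution: y = (1/4)x^2 + Cx^(-2)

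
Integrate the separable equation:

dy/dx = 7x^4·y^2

Separating variables and integrating:
-1/y = 7x^5/5 + C

General solution: y^-1 = (-7/5)x^5 + C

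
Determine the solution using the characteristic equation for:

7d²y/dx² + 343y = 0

Characteristic equation: 7r² + 343 = 0
Divide by 7: r² + 49 = 0
Roots: r = ±7i (complex conjugates)
General solution: y = C₁cos(7x) + C₂sin(7x)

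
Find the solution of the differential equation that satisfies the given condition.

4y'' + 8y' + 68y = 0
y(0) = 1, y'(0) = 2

General solution: y = e^(-x)(C₁cos(4x) + C₂sin(4x))
Complex roots r = -1 ± 4i
Applying ICs: C₁ = 1, C₂ = 3/4
Particular solution: y = e^(-x)(cos(4x) + (3/4)sin(4x))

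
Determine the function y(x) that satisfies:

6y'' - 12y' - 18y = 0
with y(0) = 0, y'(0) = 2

General solution: y = C₁e^(3x) + C₂e^(-x)
Applying ICs: C₁ = 1/2, C₂ = -1/2
Particular solution: y = (1/2)e^(3x) - (1/2)e^(-x)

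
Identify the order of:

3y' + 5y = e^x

The order is 1 (highest derivative is of order 1).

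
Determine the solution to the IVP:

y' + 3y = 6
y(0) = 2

General solution: y = 2 + Ce^(-3x)
Applying y(0) = 2: C = 2 - 2 = 0
Particular solution: y = 2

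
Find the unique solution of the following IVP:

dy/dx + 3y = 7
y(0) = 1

General solution: y = 7/3 + Ce^(-3x)
Applying y(0) = 1: C = 1 - 7/3 = -4/3
Particular solution: y = 7/3 - (4/3)e^(-3x)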